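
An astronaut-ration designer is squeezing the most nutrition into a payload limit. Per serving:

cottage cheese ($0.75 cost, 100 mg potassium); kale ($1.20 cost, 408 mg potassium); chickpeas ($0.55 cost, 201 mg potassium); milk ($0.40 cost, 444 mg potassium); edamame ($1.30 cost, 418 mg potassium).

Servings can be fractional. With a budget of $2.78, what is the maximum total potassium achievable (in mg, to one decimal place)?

Potassium per dollar: milk 1110, chickpeas 365.5, kale 340, edamame 321.5, cottage cheese 133.3.
With no serving limits, spend the whole cost allowance on milk: $2.78 / $0.40 × 444 mg = 3085.8 mg.

3085.8 mg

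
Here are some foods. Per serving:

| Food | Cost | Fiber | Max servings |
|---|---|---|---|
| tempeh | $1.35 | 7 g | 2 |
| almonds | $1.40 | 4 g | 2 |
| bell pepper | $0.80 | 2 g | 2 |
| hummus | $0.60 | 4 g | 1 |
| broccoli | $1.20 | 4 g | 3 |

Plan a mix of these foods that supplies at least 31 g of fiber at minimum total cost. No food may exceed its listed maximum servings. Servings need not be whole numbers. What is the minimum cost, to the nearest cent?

Cost per g of fiber: hummus $0.1500, tempeh $0.1929, broccoli $0.3000, almonds $0.3500, bell pepper $0.4000.
Take 1 serving of hummus: +4.0 g fiber for $0.60 (total $0.60, still need 27.0 g).
Take 2 servings of tempeh: +14.0 g fiber for $2.70 (total $3.30, still need 13.0 g).
Take 3 servings of broccoli: +12.0 g fiber for $3.60 (total $6.90, still need 1.0 g).
Take 0.25 servings of almonds: +1.0 g fiber for $0.35 (total $7.25, still need 0.0 g).
Greedy by cheapest-per-g is optimal for a single linear constraint, so the minimum cost is $7.25.

$7.25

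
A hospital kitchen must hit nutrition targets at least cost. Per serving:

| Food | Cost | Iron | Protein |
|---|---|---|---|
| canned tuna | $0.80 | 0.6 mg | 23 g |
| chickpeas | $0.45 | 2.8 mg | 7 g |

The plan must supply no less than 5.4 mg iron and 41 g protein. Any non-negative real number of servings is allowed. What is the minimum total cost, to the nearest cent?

Minimising a linear cost over {iron ≥ 5.4, protein ≥ 41, servings ≥ 0} — the optimum is at a vertex, using one or two foods.
canned tuna only: max(5.4/0.6, 41/23) = 9 servings → $7.20.
chickpeas only: max(5.4/2.8, 41/7) = 5.857 servings → $2.64.
canned tuna + chickpeas with both tight: 1.279 servings and 1.654 servings → $1.77.
Cheapest feasible corner: $1.77.

$1.77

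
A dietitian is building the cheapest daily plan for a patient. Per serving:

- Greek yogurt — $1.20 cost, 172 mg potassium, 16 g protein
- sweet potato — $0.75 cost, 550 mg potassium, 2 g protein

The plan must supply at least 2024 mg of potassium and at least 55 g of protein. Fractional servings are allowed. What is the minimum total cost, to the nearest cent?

$5.75

Minimising a linear cost over {potassium ≥ 2024, protein ≥ 55, servings ≥ 0} — the optimum is at a vertex, using one or two foods.
Greek yogurt only: max(2024/172, 55/16) = 11.77 servings → $14.12.
sweet potato only: max(2024/550, 55/2) = 27.5 servings → $20.62.
Greek yogurt + sweet potato with both tight: 3.099 servings and 2.711 servings → $5.75.
The minimum over all feasible corners is $5.75.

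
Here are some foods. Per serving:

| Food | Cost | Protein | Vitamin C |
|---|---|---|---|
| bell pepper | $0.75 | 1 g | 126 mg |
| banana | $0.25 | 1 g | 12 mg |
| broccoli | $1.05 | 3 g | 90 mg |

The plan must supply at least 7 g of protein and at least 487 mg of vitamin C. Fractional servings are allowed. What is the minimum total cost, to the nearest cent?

A basic optimal solution has at most two foods positive. Try each food alone and each pair with both targets met exactly.
bell pepper only: max(7/1, 487/126) = 7 servings → $5.25.
banana only: max(7/1, 487/12) = 40.58 servings → $10.15.
broccoli only: max(7/3, 487/90) = 5.411 servings → $5.68.
bell pepper + banana with both tight: 3.535 servings and 3.465 servings → $3.52.
bell pepper + broccoli with both tight: 2.885 servings and 1.372 servings → $3.60.
banana + broccoli: the both-tight solution has a negative serving — not a feasible corner.
So the least-cost plan costs $3.52.

$3.52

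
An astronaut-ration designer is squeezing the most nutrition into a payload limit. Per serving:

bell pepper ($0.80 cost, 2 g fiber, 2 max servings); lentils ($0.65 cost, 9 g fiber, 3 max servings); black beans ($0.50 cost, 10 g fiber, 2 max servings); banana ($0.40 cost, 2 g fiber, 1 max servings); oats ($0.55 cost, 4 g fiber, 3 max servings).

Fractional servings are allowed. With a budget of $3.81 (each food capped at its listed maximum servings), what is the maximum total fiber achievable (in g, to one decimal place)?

Fiber per dollar: black beans 20, lentils 13.85, oats 7.273, banana 5, bell pepper 2.5.
Take 2 servings of black beans: spends $1.00, +20.0 g fiber (running total 20.0 g).
Take 3 servings of lentils: spends $1.95, +27.0 g fiber (running total 47.0 g).
Take 1.564 servings of oats: spends $0.86, +6.3 g fiber (running total 53.3 g).
Greedy by best ratio exhausts the cost allowance optimally: 53.3 g.

53.3 g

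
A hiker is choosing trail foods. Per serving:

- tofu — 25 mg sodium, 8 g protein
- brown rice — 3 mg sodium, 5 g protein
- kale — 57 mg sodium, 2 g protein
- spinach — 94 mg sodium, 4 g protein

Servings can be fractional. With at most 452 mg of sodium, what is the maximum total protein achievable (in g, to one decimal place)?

753.3 g

Protein per mg sodium: brown rice 1.667, tofu 0.32, spinach 0.04255, kale 0.03509.
With no serving limits, spend the whole sodium allowance on brown rice: 452 mg / 3 mg × 5 g = 753.3 g.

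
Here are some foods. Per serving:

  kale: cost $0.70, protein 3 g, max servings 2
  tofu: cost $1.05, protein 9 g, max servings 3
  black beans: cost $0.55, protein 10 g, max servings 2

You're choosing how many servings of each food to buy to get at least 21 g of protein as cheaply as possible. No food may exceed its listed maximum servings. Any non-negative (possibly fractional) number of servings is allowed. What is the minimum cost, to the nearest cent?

$1.22

Cost per g of protein: black beans $0.0550, tofu $0.1167, kale $0.2333.
Take 2 servings of black beans: +20.0 g protein for $1.10 (total $1.10, still need 1.0 g).
Take 0.1111 servings of tofu: +1.0 g protein for $0.12 (total $1.22, still need 0.0 g).
Greedy by cheapest-per-g is optimal for a single linear constraint, so the minimum cost is $1.22.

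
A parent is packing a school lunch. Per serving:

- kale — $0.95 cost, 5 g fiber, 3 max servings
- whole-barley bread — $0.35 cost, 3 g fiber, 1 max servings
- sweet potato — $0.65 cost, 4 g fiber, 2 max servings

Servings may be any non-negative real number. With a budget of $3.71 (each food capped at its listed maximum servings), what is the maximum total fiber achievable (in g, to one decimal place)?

Fiber per dollar: whole-barley bread 8.571, sweet potato 6.154, kale 5.263.
Take 1 serving of whole-barley bread: spends $0.35, +3.0 g fiber (running total 3.0 g).
Take 2 servings of sweet potato: spends $1.30, +8.0 g fiber (running total 11.0 g).
Take 2.168 servings of kale: spends $2.06, +10.8 g fiber (running total 21.8 g).
Filling greedily by fiber-per-dollar is optimal for one linear limit, giving 21.8 g.

21.8 g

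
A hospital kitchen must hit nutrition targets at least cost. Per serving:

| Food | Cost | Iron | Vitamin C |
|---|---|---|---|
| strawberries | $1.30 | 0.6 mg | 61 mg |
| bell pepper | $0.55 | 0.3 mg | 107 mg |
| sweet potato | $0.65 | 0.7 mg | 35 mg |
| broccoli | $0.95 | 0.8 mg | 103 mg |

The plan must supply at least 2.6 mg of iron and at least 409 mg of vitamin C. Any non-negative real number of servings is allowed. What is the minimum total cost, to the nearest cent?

$3.24

The cheapest plan sits at a corner of the feasible region — with two constraints it uses at most two foods.
strawberries only: max(2.6/0.6, 409/61) = 6.705 servings → $8.72.
bell pepper only: max(2.6/0.3, 409/107) = 8.667 servings → $4.77.
sweet potato only: max(2.6/0.7, 409/35) = 11.69 servings → $7.60.
broccoli only: max(2.6/0.8, 409/103) = 3.971 servings → $3.77.
strawberries + bell pepper with both tight: 3.388 servings and 1.891 servings → $5.44.
strawberries + sweet potato: the both-tight solution has a negative serving — not a feasible corner.
strawberries + broccoli: the both-tight solution has a negative serving — not a feasible corner.
bell pepper + sweet potato with both tight: 3.033 servings and 2.415 servings → $3.24.
bell pepper + broccoli with both tight: 1.086 servings and 2.843 servings → $3.30.
sweet potato + broccoli: intersection lies outside the first quadrant.
Cheapest feasible corner: $3.24.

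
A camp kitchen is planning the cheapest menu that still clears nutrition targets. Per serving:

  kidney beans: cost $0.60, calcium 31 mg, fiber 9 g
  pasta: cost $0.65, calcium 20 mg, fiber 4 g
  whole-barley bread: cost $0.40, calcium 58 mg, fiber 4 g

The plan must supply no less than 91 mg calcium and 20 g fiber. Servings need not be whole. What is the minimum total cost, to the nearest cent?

$1.40

An LP optimum is at a vertex; with two nutrient constraints at most two foods are used. Check each candidate.
kidney beans only: max(91/31, 20/9) = 2.935 servings → $1.76.
pasta only: max(91/20, 20/4) = 5 servings → $3.25.
whole-barley bread only: max(91/58, 20/4) = 5 servings → $2.00.
kidney beans + pasta with both tight: 0.6429 servings and 3.554 servings → $2.70.
kidney beans + whole-barley bread with both tight: 2 servings and 0.5 servings → $1.40.
pasta + whole-barley bread: intersection lies outside the first quadrant.
Cheapest feasible corner: $1.40.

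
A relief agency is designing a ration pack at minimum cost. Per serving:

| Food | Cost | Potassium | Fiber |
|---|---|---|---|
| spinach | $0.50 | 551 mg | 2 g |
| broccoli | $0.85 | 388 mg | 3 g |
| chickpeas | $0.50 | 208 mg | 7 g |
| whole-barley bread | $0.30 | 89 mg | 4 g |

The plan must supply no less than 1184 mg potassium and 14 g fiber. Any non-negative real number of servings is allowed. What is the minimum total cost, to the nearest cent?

An LP optimum is at a vertex; with two nutrient constraints at most two foods are used. Check each candidate.
spinach only: max(1184/551, 14/2) = 7 servings → $3.50.
broccoli only: max(1184/388, 14/3) = 4.667 servings → $3.97.
chickpeas only: max(1184/208, 14/7) = 5.692 servings → $2.85.
whole-barley bread only: max(1184/89, 14/4) = 13.3 servings → $3.99.
spinach + broccoli: intersection lies outside the first quadrant.
spinach + chickpeas with both tight: 1.562 servings and 1.554 servings → $1.56.
spinach + whole-barley bread with both tight: 1.723 servings and 2.639 servings → $1.65.
broccoli + chickpeas with both tight: 2.57 servings and 0.8987 servings → $2.63.
broccoli + whole-barley bread with both tight: 2.716 servings and 1.463 servings → $2.75.
chickpeas + whole-barley bread: intersection lies outside the first quadrant.
So the least-cost plan costs $1.56.

$1.56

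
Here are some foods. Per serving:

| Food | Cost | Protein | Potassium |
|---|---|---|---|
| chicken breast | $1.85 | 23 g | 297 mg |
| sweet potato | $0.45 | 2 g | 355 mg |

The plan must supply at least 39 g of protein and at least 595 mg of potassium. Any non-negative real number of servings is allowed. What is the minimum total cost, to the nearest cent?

chicken breast only: max(39/23, 595/297) = 2.003 servings → $3.71.
sweet potato only: max(39/2, 595/355) = 19.5 servings → $8.78.
chicken breast + sweet potato with both tight: 1.672 servings and 0.2776 servings → $3.22.
The minimum over all feasible corners is $3.22.

$3.22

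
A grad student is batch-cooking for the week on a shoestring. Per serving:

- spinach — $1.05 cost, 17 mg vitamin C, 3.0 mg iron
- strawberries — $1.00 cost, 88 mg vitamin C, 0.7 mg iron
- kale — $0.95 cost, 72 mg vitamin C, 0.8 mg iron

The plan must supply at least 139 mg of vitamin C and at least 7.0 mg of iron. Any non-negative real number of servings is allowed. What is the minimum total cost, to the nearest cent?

$3.34

At the optimum either one food covers both requirements or two foods hit both targets exactly; no other combination can be cheaper.
spinach only: max(139/17, 7.0/3.0) = 8.176 servings → $8.59.
strawberries only: max(139/88, 7.0/0.7) = 10 servings → $10.00.
kale only: max(139/72, 7.0/0.8) = 8.75 servings → $8.31.
spinach + strawberries with both tight: 2.058 servings and 1.182 servings → $3.34.
spinach + kale with both tight: 1.941 servings and 1.472 servings → $3.44.
strawberries + kale: the both-tight solution has a negative serving — not a feasible corner.
Cheapest feasible corner: $3.34.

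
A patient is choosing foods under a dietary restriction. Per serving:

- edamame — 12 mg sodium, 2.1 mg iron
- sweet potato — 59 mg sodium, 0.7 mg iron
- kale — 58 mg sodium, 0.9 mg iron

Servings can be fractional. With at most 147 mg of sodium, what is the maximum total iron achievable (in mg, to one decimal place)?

Iron per mg sodium: edamame 0.175, kale 0.01552, sweet potato 0.01186.
With no serving limits, spend the whole sodium allowance on edamame: 147 mg / 12 mg × 2.1 mg = 25.7 mg.

25.7 mg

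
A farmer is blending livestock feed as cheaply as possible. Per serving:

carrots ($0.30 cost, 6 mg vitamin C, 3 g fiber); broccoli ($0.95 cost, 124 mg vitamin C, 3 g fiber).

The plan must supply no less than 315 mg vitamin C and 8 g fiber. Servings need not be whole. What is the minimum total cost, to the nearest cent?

$2.45

Compare the cost at each extreme point of the feasible region.
carrots only: max(315/6, 8/3) = 52.5 servings → $15.75.
broccoli only: max(315/124, 8/3) = 2.667 servings → $2.53.
carrots + broccoli with both tight: 0.1328 servings and 2.534 servings → $2.45.
So the least-cost plan costs $2.45.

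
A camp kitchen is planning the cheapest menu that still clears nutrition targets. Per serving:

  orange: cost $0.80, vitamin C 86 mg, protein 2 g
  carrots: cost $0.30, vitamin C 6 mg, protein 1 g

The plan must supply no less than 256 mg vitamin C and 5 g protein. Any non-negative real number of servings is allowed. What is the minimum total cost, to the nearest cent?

$2.38

orange only: max(256/86, 5/2) = 2.977 servings → $2.38.
carrots only: max(256/6, 5/1) = 42.67 servings → $12.80.
orange + carrots with both targets exact would need a negative amount; discard.
So the least-cost plan costs $2.38.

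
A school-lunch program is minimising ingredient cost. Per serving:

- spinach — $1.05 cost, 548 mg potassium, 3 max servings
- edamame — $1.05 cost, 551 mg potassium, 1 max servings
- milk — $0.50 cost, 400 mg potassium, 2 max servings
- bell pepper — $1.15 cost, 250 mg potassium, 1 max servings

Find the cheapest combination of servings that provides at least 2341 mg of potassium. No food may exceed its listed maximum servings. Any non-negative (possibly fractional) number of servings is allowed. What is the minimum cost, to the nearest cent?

$3.95

Cost per mg of potassium: milk $0.0013, edamame $0.0019, spinach $0.0019, bell pepper $0.0046.
Take 2 servings of milk: +800.0 mg potassium for $1.00 (total $1.00, still need 1541.0 mg).
Take 1 serving of edamame: +551.0 mg potassium for $1.05 (total $2.05, still need 990.0 mg).
Take 1.807 servings of spinach: +990.0 mg potassium for $1.90 (total $3.95, still need 0.0 mg).
Filling from the cheapest source first is optimal under one linear minimum: $3.95.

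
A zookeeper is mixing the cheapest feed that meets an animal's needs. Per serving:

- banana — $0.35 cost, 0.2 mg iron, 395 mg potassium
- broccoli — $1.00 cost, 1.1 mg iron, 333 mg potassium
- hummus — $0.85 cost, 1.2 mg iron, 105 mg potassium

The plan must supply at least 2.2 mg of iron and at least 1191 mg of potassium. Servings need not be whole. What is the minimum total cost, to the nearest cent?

$2.11

banana only: max(2.2/0.2, 1191/395) = 11 servings → $3.85.
broccoli only: max(2.2/1.1, 1191/333) = 3.577 servings → $3.58.
hummus only: max(2.2/1.2, 1191/105) = 11.34 servings → $9.64.
banana + broccoli with both tight: 1.57 servings and 1.715 servings → $2.26.
banana + hummus with both tight: 2.645 servings and 1.392 servings → $2.11.
broccoli + hummus: intersection lies outside the first quadrant.
The minimum over all feasible corners is $2.11.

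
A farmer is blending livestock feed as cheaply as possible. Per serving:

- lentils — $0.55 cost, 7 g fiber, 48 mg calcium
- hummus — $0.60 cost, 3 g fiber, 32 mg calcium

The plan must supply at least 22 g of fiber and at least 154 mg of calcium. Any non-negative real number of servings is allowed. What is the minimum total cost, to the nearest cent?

The cheapest plan sits at a corner of the feasible region — with two constraints it uses at most two foods.
lentils only: max(22/7, 154/48) = 3.208 servings → $1.76.
hummus only: max(22/3, 154/32) = 7.333 servings → $4.40.
lentils + hummus with both tight: 3.025 servings and 0.275 servings → $1.83.
So the least-cost plan costs $1.76.

$1.76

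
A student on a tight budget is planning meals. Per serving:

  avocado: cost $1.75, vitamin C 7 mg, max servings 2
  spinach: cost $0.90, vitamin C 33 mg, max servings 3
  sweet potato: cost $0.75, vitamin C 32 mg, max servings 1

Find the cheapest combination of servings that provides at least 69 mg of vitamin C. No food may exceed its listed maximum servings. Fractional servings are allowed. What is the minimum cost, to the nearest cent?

Cost per mg of vitamin C: sweet potato $0.0234, spinach $0.0273, avocado $0.2500.
Take 1 serving of sweet potato: +32.0 mg vitamin C for $0.75 (total $0.75, still need 37.0 mg).
Take 1.121 servings of spinach: +37.0 mg vitamin C for $1.01 (total $1.76, still need 0.0 mg).
Filling from the cheapest source first is optimal under one linear minimum: $1.76.

$1.76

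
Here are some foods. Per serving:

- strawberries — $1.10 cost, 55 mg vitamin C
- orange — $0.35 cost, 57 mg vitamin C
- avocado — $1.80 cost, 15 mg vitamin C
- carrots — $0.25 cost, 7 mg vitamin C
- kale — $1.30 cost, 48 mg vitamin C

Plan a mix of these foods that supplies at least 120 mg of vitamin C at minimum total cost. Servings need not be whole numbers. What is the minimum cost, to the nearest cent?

$0.74

Cost per mg of vitamin C: orange $0.0061, strawberries $0.0200, kale $0.0271, carrots $0.0357, avocado $0.1200.
With no serving limits, use only orange: 120 mg / 57 mg = 2.105 servings × $0.35 = $0.74.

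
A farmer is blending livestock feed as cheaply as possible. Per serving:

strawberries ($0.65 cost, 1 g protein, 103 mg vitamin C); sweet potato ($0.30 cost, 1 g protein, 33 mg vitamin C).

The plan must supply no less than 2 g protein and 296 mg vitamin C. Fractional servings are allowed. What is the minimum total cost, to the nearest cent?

$1.87

An LP optimum is at a vertex; with two nutrient constraints at most two foods are used. Check each candidate.
strawberries only: max(2/1, 296/103) = 2.874 servings → $1.87.
sweet potato only: max(2/1, 296/33) = 8.97 servings → $2.69.
strawberries + sweet potato with both targets exact would need a negative amount; discard.
Cheapest feasible corner: $1.87.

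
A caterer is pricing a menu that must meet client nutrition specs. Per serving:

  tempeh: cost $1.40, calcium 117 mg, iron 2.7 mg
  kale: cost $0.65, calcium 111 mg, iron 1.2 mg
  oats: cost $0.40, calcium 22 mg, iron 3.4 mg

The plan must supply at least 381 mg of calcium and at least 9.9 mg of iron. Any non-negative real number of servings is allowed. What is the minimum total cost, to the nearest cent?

$2.73

A basic optimal solution has at most two foods positive. Try each food alone and each pair with both targets met exactly.
tempeh only: max(381/117, 9.9/2.7) = 3.667 servings → $5.13.
kale only: max(381/111, 9.9/1.2) = 8.25 servings → $5.36.
oats only: max(381/22, 9.9/3.4) = 17.32 servings → $6.93.
tempeh + kale: the both-tight solution has a negative serving — not a feasible corner.
tempeh + oats with both tight: 3.184 servings and 0.383 servings → $4.61.
kale + oats with both tight: 3.07 servings and 1.828 servings → $2.73.
The minimum over all feasible corners is $2.73.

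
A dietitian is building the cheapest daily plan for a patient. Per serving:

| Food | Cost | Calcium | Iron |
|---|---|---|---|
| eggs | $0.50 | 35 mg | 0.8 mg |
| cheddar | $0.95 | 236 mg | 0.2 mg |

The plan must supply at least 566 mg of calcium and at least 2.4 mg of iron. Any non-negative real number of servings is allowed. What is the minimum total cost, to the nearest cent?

Check every corner: each single food scaled to meet both minima, and each pair solved so both constraints bind.
eggs only: max(566/35, 2.4/0.8) = 16.17 servings → $8.09.
cheddar only: max(566/236, 2.4/0.2) = 12 servings → $11.40.
eggs + cheddar with both tight: 2.493 servings and 2.029 servings → $3.17.
Cheapest feasible corner: $3.17.

$3.17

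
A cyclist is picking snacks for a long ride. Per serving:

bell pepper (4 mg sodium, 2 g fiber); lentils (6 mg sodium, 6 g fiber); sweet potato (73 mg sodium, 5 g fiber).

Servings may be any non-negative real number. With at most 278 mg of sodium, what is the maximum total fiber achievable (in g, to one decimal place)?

278.0 g

Fiber per mg sodium: lentils 1, bell pepper 0.5, sweet potato 0.06849.
With no serving limits, spend the whole sodium allowance on lentils: 278 mg / 6 mg × 6 g = 278.0 g.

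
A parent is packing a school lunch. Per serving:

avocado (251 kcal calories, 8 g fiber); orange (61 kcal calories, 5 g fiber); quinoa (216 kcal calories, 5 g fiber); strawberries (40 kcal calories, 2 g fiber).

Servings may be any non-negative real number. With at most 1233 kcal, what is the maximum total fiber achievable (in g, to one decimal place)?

101.1 g

Fiber per kcal: orange 0.08197, strawberries 0.05, avocado 0.03187, quinoa 0.02315.
With no serving limits, spend the whole calories allowance on orange: 1233 kcal / 61 kcal × 5 g = 101.1 g.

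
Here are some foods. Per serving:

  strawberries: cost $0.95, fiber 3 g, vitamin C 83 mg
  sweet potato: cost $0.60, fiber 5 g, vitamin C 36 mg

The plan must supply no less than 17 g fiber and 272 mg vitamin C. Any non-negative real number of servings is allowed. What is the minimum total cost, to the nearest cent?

strawberries only: max(17/3, 272/83) = 5.667 servings → $5.38.
sweet potato only: max(17/5, 272/36) = 7.556 servings → $4.53.
strawberries + sweet potato with both tight: 2.436 servings and 1.938 servings → $3.48.
So the least-cost plan costs $3.48.

$3.48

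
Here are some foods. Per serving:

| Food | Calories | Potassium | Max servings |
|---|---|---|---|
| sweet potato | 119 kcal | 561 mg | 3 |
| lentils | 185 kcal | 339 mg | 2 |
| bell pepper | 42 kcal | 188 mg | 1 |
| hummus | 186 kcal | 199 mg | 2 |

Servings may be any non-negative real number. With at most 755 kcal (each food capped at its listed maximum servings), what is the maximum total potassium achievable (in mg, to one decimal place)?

Potassium per kcal: sweet potato 4.714, bell pepper 4.476, lentils 1.832, hummus 1.07.
Take 3 servings of sweet potato: uses 357 kcal, +1683.0 mg potassium (running total 1683.0 mg).
Take 1 serving of bell pepper: uses 42 kcal, +188.0 mg potassium (running total 1871.0 mg).
Take 1.924 servings of lentils: uses 356 kcal, +652.3 mg potassium (running total 2523.3 mg).
Greedy by best ratio exhausts the calories allowance optimally: 2523.3 mg.

2523.3 mg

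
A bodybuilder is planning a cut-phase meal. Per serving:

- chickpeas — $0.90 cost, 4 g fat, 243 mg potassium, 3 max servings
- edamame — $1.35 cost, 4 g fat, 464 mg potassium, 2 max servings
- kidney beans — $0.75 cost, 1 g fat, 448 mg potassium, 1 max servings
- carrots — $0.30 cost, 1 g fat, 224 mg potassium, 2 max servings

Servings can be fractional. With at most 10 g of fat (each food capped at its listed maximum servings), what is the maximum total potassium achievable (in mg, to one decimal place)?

Potassium per g fat: kidney beans 448, carrots 224, edamame 116, chickpeas 60.75.
Take 1 serving of kidney beans: uses 1 g fat, +448.0 mg potassium (running total 448.0 mg).
Take 2 servings of carrots: uses 2 g fat, +448.0 mg potassium (running total 896.0 mg).
Take 1.75 servings of edamame: uses 7 g fat, +812.0 mg potassium (running total 1708.0 mg).
Greedy by best ratio exhausts the fat allowance optimally: 1708.0 mg.

1708.0 mg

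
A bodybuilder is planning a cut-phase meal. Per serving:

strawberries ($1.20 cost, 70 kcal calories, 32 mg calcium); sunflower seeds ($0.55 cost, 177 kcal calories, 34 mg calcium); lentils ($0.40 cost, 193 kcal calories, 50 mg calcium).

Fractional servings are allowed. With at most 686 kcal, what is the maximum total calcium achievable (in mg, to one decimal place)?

313.6 mg

Calcium per kcal: strawberries 0.4571, lentils 0.2591, sunflower seeds 0.1921.
With no serving limits, spend the whole calories allowance on strawberries: 686 kcal / 70 kcal × 32 mg = 313.6 mg.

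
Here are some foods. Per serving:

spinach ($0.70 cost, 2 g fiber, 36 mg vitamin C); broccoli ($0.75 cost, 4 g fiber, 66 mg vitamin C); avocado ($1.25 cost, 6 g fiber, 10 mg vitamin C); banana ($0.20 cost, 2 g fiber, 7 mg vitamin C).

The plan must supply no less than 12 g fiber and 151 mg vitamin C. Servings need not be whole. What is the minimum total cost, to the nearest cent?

A basic optimal solution has at most two foods positive. Try each food alone and each pair with both targets met exactly.
spinach only: max(12/2, 151/36) = 6 servings → $4.20.
broccoli only: max(12/4, 151/66) = 3 servings → $2.25.
avocado only: max(12/6, 151/10) = 15.1 servings → $18.88.
banana only: max(12/2, 151/7) = 21.57 servings → $4.31.
spinach + broccoli with both targets exact would need a negative amount; discard.
spinach + avocado with both tight: 4.01 servings and 0.6633 servings → $3.64.
spinach + banana with both tight: 3.759 servings and 2.241 servings → $3.08.
broccoli + avocado with both tight: 2.208 servings and 0.5281 servings → $2.32.
broccoli + banana with both tight: 2.096 servings and 1.808 servings → $1.93.
avocado + banana: the both-tight solution has a negative serving — not a feasible corner.
Cheapest feasible corner: $1.93.

$1.93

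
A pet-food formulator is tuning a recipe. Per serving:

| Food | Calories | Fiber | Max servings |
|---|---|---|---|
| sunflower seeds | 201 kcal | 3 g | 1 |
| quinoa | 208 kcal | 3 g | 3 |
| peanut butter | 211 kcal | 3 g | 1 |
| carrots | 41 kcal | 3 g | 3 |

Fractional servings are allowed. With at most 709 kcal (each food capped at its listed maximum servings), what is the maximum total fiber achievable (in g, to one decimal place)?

Fiber per kcal: carrots 0.07317, sunflower seeds 0.01493, quinoa 0.01442, peanut butter 0.01422.
Take 3 servings of carrots: uses 123 kcal, +9.0 g fiber (running total 9.0 g).
Take 1 serving of sunflower seeds: uses 201 kcal, +3.0 g fiber (running total 12.0 g).
Take 1.851 servings of quinoa: uses 385 kcal, +5.6 g fiber (running total 17.6 g).
Filling greedily by fiber-per-kcal is optimal for one linear limit, giving 17.6 g.

17.6 g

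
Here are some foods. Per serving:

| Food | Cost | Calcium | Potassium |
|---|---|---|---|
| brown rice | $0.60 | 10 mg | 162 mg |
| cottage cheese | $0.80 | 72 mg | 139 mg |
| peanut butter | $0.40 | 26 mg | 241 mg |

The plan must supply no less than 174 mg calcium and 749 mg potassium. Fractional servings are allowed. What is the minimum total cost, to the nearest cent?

This is a tiny linear program; its minimum lies at a vertex of the feasible set. List the vertices and price them.
brown rice only: max(174/10, 749/162) = 17.4 servings → $10.44.
cottage cheese only: max(174/72, 749/139) = 5.388 servings → $4.31.
peanut butter only: max(174/26, 749/241) = 6.692 servings → $2.68.
brown rice + cottage cheese with both tight: 2.895 servings and 2.015 servings → $3.35.
brown rice + peanut butter: the both-tight solution has a negative serving — not a feasible corner.
cottage cheese + peanut butter with both tight: 1.635 servings and 2.165 servings → $2.17.
The minimum over all feasible corners is $2.17.

$2.17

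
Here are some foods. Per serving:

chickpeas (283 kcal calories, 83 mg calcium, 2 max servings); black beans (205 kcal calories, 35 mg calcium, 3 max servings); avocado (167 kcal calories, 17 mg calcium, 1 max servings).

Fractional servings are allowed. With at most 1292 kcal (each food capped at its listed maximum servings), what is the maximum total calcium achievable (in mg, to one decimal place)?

Calcium per kcal: chickpeas 0.2933, black beans 0.1707, avocado 0.1018.
Take 2 servings of chickpeas: uses 566 kcal, +166.0 mg calcium (running total 166.0 mg).
Take 3 servings of black beans: uses 615 kcal, +105.0 mg calcium (running total 271.0 mg).
Take 0.6647 servings of avocado: uses 111 kcal, +11.3 mg calcium (running total 282.3 mg).
Greedy by best ratio exhausts the calories allowance optimally: 282.3 mg.

282.3 mg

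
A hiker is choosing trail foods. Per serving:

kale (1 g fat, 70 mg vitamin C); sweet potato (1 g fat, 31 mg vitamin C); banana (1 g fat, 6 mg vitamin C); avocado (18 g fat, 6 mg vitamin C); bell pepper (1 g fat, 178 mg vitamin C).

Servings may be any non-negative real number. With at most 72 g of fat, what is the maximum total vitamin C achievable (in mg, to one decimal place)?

12816.0 mg

Vitamin C per g fat: bell pepper 178, kale 70, sweet potato 31, banana 6, avocado 0.3333.
With no serving limits, spend the whole fat allowance on bell pepper: 72 g / 1 g × 178 mg = 12816.0 mg.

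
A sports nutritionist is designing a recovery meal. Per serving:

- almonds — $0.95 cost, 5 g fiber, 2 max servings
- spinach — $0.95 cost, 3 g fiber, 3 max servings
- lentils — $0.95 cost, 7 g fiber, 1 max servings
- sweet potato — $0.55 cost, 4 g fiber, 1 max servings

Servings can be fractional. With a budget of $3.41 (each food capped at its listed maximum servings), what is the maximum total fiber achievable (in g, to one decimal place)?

Fiber per dollar: lentils 7.368, sweet potato 7.273, almonds 5.263, spinach 3.158.
Take 1 serving of lentils: spends $0.95, +7.0 g fiber (running total 7.0 g).
Take 1 serving of sweet potato: spends $0.55, +4.0 g fiber (running total 11.0 g).
Take 2 servings of almonds: spends $1.90, +10.0 g fiber (running total 21.0 g).
Take 0.01053 servings of spinach: spends $0.01, +0.0 g fiber (running total 21.0 g).
Greedy by best ratio exhausts the cost allowance optimally: 21.0 g.

21.0 g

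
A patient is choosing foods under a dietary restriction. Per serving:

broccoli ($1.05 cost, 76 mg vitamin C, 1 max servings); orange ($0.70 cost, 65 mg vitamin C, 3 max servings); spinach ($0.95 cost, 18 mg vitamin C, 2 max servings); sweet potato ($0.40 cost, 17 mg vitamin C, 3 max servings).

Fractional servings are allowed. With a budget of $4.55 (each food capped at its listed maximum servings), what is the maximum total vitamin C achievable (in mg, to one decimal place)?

Vitamin C per dollar: orange 92.86, broccoli 72.38, sweet potato 42.5, spinach 18.95.
Take 3 servings of orange: spends $2.10, +195.0 mg vitamin C (running total 195.0 mg).
Take 1 serving of broccoli: spends $1.05, +76.0 mg vitamin C (running total 271.0 mg).
Take 3 servings of sweet potato: spends $1.20, +51.0 mg vitamin C (running total 322.0 mg).
Take 0.2105 servings of spinach: spends $0.20, +3.8 mg vitamin C (running total 325.8 mg).
Greedy by best ratio exhausts the cost allowance optimally: 325.8 mg.

325.8 mg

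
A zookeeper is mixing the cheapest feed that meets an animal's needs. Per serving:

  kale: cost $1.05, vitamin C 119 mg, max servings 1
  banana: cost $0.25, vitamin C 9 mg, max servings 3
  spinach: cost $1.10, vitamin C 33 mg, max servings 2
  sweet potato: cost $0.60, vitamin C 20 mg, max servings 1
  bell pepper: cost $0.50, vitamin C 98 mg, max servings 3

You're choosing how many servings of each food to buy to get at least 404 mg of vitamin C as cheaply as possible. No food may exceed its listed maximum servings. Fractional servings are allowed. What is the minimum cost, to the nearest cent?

Cost per mg of vitamin C: bell pepper $0.0051, kale $0.0088, banana $0.0278, sweet potato $0.0300, spinach $0.0333.
Take 3 servings of bell pepper: +294.0 mg vitamin C for $1.50 (total $1.50, still need 110.0 mg).
Take 0.9244 servings of kale: +110.0 mg vitamin C for $0.97 (total $2.47, still need 0.0 mg).
Filling from the cheapest source first is optimal under one linear minimum: $2.47.

$2.47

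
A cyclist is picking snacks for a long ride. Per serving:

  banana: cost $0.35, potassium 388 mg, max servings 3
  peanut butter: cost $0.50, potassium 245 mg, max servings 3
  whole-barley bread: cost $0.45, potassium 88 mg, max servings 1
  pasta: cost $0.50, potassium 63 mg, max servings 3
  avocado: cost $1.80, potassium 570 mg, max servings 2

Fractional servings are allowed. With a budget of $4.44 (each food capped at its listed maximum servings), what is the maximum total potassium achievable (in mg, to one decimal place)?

Potassium per dollar: banana 1109, peanut butter 490, avocado 316.7, whole-barley bread 195.6, pasta 126.
Take 3 servings of banana: spends $1.05, +1164.0 mg potassium (running total 1164.0 mg).
Take 3 servings of peanut butter: spends $1.50, +735.0 mg potassium (running total 1899.0 mg).
Take 1.05 servings of avocado: spends $1.89, +598.5 mg potassium (running total 2497.5 mg).
Filling greedily by potassium-per-dollar is optimal for one linear limit, giving 2497.5 mg.

2497.5 mg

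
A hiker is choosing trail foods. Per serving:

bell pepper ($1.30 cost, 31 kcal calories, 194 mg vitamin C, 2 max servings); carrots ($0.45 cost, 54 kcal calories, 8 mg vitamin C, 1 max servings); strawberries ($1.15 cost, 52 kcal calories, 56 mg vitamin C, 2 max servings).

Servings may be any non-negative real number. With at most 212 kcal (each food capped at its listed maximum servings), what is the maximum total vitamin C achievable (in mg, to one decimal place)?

Vitamin C per kcal: bell pepper 6.258, strawberries 1.077, carrots 0.1481.
Take 2 servings of bell pepper: uses 62 kcal, +388.0 mg vitamin C (running total 388.0 mg).
Take 2 servings of strawberries: uses 104 kcal, +112.0 mg vitamin C (running total 500.0 mg).
Take 0.8519 servings of carrots: uses 46 kcal, +6.8 mg vitamin C (running total 506.8 mg).
Filling greedily by vitamin C-per-kcal is optimal for one linear limit, giving 506.8 mg.

506.8 mg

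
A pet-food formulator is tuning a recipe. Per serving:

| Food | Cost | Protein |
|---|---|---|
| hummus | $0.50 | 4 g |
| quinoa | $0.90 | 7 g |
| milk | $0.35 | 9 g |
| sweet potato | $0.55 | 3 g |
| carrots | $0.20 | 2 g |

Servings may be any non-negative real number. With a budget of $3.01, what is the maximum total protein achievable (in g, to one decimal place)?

Protein per dollar: milk 25.71, carrots 10, hummus 8, quinoa 7.778, sweet potato 5.455.
With no serving limits, spend the whole cost allowance on milk: $3.01 / $0.35 × 9 g = 77.4 g.

77.4 g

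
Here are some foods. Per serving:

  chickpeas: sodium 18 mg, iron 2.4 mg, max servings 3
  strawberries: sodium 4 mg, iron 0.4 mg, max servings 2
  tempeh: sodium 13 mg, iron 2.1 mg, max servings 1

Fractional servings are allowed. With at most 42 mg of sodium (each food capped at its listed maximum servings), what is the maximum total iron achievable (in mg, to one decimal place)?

Iron per mg sodium: tempeh 0.1615, chickpeas 0.1333, strawberries 0.1.
Take 1 serving of tempeh: uses 13 mg sodium, +2.1 mg iron (running total 2.1 mg).
Take 1.611 servings of chickpeas: uses 29 mg sodium, +3.9 mg iron (running total 6.0 mg).
Greedy by best ratio exhausts the sodium allowance optimally: 6.0 mg.

6.0 mg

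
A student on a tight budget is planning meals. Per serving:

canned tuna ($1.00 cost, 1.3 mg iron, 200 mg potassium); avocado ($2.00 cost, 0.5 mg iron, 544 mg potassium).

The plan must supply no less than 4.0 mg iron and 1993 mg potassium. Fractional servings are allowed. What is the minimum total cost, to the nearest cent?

$7.84

Compare the cost at each extreme point of the feasible region.
canned tuna only: max(4.0/1.3, 1993/200) = 9.965 servings → $9.96.
avocado only: max(4.0/0.5, 1993/544) = 8 servings → $16.00.
canned tuna + avocado with both tight: 1.943 servings and 2.949 servings → $7.84.
The minimum over all feasible corners is $7.84.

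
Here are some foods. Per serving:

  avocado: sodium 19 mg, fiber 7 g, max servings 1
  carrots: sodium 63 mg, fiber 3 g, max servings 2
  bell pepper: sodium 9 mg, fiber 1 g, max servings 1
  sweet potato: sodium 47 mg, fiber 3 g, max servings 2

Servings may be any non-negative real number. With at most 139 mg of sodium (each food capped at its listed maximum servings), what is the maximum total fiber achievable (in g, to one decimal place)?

14.8 g

Fiber per mg sodium: avocado 0.3684, bell pepper 0.1111, sweet potato 0.06383, carrots 0.04762.
Take 1 serving of avocado: uses 19 mg sodium, +7.0 g fiber (running total 7.0 g).
Take 1 serving of bell pepper: uses 9 mg sodium, +1.0 g fiber (running total 8.0 g).
Take 2 servings of sweet potato: uses 94 mg sodium, +6.0 g fiber (running total 14.0 g).
Take 0.2698 servings of carrots: uses 17 mg sodium, +0.8 g fiber (running total 14.8 g).
Filling greedily by fiber-per-mg sodium is optimal for one linear limit, giving 14.8 g.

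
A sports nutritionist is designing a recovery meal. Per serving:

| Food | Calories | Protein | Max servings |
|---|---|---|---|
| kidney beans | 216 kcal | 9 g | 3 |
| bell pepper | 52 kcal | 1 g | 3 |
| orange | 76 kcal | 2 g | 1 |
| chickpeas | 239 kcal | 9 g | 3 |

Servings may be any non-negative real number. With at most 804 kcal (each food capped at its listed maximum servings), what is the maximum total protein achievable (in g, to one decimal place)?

Protein per kcal: kidney beans 0.04167, chickpeas 0.03766, orange 0.02632, bell pepper 0.01923.
Take 3 servings of kidney beans: uses 648 kcal, +27.0 g protein (running total 27.0 g).
Take 0.6527 servings of chickpeas: uses 156 kcal, +5.9 g protein (running total 32.9 g).
Filling greedily by protein-per-kcal is optimal for one linear limit, giving 32.9 g.

32.9 g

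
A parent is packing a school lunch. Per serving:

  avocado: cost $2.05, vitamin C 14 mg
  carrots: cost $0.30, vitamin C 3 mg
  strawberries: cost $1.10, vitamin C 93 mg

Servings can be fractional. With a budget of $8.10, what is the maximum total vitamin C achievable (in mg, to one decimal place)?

684.8 mg

Vitamin C per dollar: strawberries 84.55, carrots 10, avocado 6.829.
With no serving limits, spend the whole cost allowance on strawberries: $8.10 / $1.10 × 93 mg = 684.8 mg.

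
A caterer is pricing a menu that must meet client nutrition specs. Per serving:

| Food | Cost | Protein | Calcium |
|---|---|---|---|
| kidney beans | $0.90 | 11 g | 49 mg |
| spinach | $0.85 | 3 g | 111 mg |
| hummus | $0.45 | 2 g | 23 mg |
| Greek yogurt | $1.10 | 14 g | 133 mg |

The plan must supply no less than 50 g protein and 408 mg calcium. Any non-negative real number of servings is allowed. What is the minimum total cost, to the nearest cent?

A basic optimal solution has at most two foods positive. Try each food alone and each pair with both targets met exactly.
kidney beans only: max(50/11, 408/49) = 8.327 servings → $7.49.
spinach only: max(50/3, 408/111) = 16.67 servings → $14.17.
hummus only: max(50/2, 408/23) = 25 servings → $11.25.
Greek yogurt only: max(50/14, 408/133) = 3.571 servings → $3.93.
kidney beans + spinach with both tight: 4.028 servings and 1.898 servings → $5.24.
kidney beans + hummus with both tight: 2.155 servings and 13.15 servings → $7.86.
kidney beans + Greek yogurt with both tight: 1.207 servings and 2.623 servings → $3.97.
spinach + hummus with both targets exact would need a negative amount; discard.
spinach + Greek yogurt: intersection lies outside the first quadrant.
hummus + Greek yogurt with both targets exact would need a negative amount; discard.
So the least-cost plan costs $3.93.

$3.93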